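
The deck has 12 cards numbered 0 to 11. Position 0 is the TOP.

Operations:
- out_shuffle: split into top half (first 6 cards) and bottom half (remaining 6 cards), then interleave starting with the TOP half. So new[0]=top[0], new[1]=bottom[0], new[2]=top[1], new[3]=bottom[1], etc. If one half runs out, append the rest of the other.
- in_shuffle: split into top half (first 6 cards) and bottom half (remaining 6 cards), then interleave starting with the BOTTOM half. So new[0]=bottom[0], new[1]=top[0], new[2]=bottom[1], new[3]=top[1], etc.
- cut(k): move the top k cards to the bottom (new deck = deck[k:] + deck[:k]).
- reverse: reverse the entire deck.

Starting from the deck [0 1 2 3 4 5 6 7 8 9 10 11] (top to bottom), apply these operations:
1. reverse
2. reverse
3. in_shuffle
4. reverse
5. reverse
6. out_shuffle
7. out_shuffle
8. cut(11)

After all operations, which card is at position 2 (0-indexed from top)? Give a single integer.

After op 1 (reverse): [11 10 9 8 7 6 5 4 3 2 1 0]
After op 2 (reverse): [0 1 2 3 4 5 6 7 8 9 10 11]
After op 3 (in_shuffle): [6 0 7 1 8 2 9 3 10 4 11 5]
After op 4 (reverse): [5 11 4 10 3 9 2 8 1 7 0 6]
After op 5 (reverse): [6 0 7 1 8 2 9 3 10 4 11 5]
After op 6 (out_shuffle): [6 9 0 3 7 10 1 4 8 11 2 5]
After op 7 (out_shuffle): [6 1 9 4 0 8 3 11 7 2 10 5]
After op 8 (cut(11)): [5 6 1 9 4 0 8 3 11 7 2 10]
Position 2: card 1.

Answer: 1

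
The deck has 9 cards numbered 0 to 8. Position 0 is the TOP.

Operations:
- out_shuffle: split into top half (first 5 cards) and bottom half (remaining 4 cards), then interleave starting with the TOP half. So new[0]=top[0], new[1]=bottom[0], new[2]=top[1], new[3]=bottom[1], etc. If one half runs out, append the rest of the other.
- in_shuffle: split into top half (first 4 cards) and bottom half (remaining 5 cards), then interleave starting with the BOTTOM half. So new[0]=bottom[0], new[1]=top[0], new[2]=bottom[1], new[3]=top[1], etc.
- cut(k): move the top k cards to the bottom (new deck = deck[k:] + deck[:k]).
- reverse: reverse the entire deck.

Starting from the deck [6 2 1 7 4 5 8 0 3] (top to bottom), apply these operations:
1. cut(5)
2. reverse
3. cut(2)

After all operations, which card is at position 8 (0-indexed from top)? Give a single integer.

After op 1 (cut(5)): [5 8 0 3 6 2 1 7 4]
After op 2 (reverse): [4 7 1 2 6 3 0 8 5]
After op 3 (cut(2)): [1 2 6 3 0 8 5 4 7]
Position 8: card 7.

Answer: 7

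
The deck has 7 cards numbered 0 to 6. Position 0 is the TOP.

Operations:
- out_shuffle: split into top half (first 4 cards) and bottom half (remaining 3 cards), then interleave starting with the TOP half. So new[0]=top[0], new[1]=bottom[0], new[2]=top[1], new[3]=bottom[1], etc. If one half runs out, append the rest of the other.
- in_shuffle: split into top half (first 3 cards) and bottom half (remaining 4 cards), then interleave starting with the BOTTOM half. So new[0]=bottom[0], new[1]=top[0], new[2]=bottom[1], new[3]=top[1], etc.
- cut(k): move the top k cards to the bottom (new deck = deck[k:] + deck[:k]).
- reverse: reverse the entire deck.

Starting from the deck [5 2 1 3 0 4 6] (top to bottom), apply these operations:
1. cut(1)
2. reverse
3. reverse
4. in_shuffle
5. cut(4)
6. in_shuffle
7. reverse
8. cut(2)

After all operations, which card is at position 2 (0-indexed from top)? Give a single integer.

Answer: 2

Derivation:
After op 1 (cut(1)): [2 1 3 0 4 6 5]
After op 2 (reverse): [5 6 4 0 3 1 2]
After op 3 (reverse): [2 1 3 0 4 6 5]
After op 4 (in_shuffle): [0 2 4 1 6 3 5]
After op 5 (cut(4)): [6 3 5 0 2 4 1]
After op 6 (in_shuffle): [0 6 2 3 4 5 1]
After op 7 (reverse): [1 5 4 3 2 6 0]
After op 8 (cut(2)): [4 3 2 6 0 1 5]
Position 2: card 2.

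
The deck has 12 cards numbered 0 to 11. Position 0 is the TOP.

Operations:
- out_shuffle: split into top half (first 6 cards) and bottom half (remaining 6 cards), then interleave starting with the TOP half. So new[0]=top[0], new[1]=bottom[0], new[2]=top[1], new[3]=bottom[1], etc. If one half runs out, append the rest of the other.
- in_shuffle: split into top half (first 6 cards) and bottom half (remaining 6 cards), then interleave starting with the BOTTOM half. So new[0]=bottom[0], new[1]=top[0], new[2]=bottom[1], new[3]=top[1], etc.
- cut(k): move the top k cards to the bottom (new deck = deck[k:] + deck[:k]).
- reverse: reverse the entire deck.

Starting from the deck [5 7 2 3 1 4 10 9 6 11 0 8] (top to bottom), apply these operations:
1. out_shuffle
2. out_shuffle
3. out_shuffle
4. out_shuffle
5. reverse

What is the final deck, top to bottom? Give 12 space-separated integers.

Answer: 8 2 1 10 6 0 7 3 4 9 11 5

Derivation:
After op 1 (out_shuffle): [5 10 7 9 2 6 3 11 1 0 4 8]
After op 2 (out_shuffle): [5 3 10 11 7 1 9 0 2 4 6 8]
After op 3 (out_shuffle): [5 9 3 0 10 2 11 4 7 6 1 8]
After op 4 (out_shuffle): [5 11 9 4 3 7 0 6 10 1 2 8]
After op 5 (reverse): [8 2 1 10 6 0 7 3 4 9 11 5]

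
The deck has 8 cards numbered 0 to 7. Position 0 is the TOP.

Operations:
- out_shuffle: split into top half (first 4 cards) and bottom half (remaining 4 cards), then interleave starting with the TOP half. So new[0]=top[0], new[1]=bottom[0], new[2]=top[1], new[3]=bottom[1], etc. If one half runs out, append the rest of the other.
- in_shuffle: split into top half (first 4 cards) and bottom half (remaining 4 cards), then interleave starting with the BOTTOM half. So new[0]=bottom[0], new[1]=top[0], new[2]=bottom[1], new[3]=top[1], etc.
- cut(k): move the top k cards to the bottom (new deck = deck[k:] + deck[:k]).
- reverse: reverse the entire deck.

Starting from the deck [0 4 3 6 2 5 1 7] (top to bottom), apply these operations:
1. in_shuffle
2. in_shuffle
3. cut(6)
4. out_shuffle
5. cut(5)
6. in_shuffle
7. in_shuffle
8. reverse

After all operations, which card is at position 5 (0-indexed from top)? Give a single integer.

Answer: 5

Derivation:
After op 1 (in_shuffle): [2 0 5 4 1 3 7 6]
After op 2 (in_shuffle): [1 2 3 0 7 5 6 4]
After op 3 (cut(6)): [6 4 1 2 3 0 7 5]
After op 4 (out_shuffle): [6 3 4 0 1 7 2 5]
After op 5 (cut(5)): [7 2 5 6 3 4 0 1]
After op 6 (in_shuffle): [3 7 4 2 0 5 1 6]
After op 7 (in_shuffle): [0 3 5 7 1 4 6 2]
After op 8 (reverse): [2 6 4 1 7 5 3 0]
Position 5: card 5.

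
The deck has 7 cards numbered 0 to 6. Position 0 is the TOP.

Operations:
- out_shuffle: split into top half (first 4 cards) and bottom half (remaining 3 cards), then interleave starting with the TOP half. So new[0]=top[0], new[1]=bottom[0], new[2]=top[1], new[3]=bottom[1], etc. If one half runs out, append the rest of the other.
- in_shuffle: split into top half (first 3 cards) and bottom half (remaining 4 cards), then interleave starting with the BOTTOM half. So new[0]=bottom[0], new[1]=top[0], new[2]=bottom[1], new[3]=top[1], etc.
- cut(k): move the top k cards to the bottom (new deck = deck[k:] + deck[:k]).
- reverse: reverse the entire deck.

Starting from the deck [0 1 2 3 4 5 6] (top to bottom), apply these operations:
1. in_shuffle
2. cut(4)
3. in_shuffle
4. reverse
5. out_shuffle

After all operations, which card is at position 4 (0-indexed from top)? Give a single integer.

Answer: 4

Derivation:
After op 1 (in_shuffle): [3 0 4 1 5 2 6]
After op 2 (cut(4)): [5 2 6 3 0 4 1]
After op 3 (in_shuffle): [3 5 0 2 4 6 1]
After op 4 (reverse): [1 6 4 2 0 5 3]
After op 5 (out_shuffle): [1 0 6 5 4 3 2]
Position 4: card 4.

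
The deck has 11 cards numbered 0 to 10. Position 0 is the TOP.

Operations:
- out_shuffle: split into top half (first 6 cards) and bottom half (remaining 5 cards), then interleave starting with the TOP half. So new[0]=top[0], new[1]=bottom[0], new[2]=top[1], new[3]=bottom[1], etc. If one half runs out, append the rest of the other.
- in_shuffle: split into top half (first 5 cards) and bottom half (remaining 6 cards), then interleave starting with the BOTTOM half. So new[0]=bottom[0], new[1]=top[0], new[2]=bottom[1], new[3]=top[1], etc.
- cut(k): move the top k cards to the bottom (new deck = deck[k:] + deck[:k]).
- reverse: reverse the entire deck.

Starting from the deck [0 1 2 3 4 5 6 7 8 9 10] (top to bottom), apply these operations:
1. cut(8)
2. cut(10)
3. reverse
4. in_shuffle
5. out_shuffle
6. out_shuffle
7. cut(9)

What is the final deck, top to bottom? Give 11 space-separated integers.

Answer: 4 8 1 5 9 2 6 10 3 7 0

Derivation:
After op 1 (cut(8)): [8 9 10 0 1 2 3 4 5 6 7]
After op 2 (cut(10)): [7 8 9 10 0 1 2 3 4 5 6]
After op 3 (reverse): [6 5 4 3 2 1 0 10 9 8 7]
After op 4 (in_shuffle): [1 6 0 5 10 4 9 3 8 2 7]
After op 5 (out_shuffle): [1 9 6 3 0 8 5 2 10 7 4]
After op 6 (out_shuffle): [1 5 9 2 6 10 3 7 0 4 8]
After op 7 (cut(9)): [4 8 1 5 9 2 6 10 3 7 0]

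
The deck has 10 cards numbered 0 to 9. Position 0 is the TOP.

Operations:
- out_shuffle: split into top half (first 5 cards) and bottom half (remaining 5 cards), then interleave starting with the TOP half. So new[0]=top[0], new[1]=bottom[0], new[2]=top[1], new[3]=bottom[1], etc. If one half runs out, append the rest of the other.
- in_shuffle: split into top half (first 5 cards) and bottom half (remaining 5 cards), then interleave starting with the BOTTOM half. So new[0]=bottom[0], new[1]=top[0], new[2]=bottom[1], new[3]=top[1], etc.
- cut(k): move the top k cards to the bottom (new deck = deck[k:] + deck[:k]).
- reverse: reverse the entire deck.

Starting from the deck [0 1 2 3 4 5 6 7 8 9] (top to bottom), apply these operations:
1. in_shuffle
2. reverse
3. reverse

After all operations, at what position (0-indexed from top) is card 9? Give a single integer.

After op 1 (in_shuffle): [5 0 6 1 7 2 8 3 9 4]
After op 2 (reverse): [4 9 3 8 2 7 1 6 0 5]
After op 3 (reverse): [5 0 6 1 7 2 8 3 9 4]
Card 9 is at position 8.

Answer: 8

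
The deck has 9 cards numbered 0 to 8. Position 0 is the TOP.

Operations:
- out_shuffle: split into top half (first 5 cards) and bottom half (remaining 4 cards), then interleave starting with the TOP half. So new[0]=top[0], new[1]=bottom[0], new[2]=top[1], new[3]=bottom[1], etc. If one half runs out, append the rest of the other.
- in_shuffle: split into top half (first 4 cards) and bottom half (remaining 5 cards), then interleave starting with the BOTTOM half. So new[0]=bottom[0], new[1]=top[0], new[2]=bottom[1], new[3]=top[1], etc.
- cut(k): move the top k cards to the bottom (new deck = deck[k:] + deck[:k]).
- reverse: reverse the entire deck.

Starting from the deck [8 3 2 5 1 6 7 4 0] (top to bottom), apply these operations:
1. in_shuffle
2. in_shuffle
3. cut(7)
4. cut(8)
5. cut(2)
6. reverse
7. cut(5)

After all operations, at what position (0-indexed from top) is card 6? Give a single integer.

After op 1 (in_shuffle): [1 8 6 3 7 2 4 5 0]
After op 2 (in_shuffle): [7 1 2 8 4 6 5 3 0]
After op 3 (cut(7)): [3 0 7 1 2 8 4 6 5]
After op 4 (cut(8)): [5 3 0 7 1 2 8 4 6]
After op 5 (cut(2)): [0 7 1 2 8 4 6 5 3]
After op 6 (reverse): [3 5 6 4 8 2 1 7 0]
After op 7 (cut(5)): [2 1 7 0 3 5 6 4 8]
Card 6 is at position 6.

Answer: 6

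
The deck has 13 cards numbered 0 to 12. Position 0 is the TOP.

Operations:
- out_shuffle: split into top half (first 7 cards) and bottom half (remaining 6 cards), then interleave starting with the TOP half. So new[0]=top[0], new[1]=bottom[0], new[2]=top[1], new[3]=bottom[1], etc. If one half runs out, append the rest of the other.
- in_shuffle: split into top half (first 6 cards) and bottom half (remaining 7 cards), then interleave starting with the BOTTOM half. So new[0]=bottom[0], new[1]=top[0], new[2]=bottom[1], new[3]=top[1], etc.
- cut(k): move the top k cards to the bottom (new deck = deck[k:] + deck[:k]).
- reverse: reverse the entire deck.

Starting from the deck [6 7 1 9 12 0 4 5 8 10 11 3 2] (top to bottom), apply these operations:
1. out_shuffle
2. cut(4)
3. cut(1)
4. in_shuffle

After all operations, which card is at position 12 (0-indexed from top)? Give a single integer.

Answer: 1

Derivation:
After op 1 (out_shuffle): [6 5 7 8 1 10 9 11 12 3 0 2 4]
After op 2 (cut(4)): [1 10 9 11 12 3 0 2 4 6 5 7 8]
After op 3 (cut(1)): [10 9 11 12 3 0 2 4 6 5 7 8 1]
After op 4 (in_shuffle): [2 10 4 9 6 11 5 12 7 3 8 0 1]
Position 12: card 1.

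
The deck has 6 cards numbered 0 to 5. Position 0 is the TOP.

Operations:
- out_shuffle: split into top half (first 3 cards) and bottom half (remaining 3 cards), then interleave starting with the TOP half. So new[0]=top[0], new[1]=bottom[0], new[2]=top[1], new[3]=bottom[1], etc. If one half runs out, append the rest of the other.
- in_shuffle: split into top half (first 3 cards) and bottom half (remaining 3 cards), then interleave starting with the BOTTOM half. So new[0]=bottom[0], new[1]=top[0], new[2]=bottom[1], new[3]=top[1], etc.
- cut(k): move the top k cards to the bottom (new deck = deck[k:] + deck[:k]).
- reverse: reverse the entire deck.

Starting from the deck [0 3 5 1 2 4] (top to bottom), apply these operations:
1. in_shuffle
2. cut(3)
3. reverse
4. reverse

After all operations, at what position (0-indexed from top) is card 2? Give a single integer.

Answer: 5

Derivation:
After op 1 (in_shuffle): [1 0 2 3 4 5]
After op 2 (cut(3)): [3 4 5 1 0 2]
After op 3 (reverse): [2 0 1 5 4 3]
After op 4 (reverse): [3 4 5 1 0 2]
Card 2 is at position 5.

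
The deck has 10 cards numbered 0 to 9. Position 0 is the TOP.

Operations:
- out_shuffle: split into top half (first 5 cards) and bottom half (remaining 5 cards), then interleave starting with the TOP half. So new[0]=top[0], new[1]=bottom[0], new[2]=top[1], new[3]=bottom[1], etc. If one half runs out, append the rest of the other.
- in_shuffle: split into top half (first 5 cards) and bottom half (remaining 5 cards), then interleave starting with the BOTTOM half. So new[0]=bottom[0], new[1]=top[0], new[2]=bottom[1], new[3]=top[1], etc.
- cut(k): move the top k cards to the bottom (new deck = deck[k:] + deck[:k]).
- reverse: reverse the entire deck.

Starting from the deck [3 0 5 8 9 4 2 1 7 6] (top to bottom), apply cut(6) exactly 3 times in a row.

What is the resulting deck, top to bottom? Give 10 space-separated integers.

Answer: 7 6 3 0 5 8 9 4 2 1

Derivation:
After op 1 (cut(6)): [2 1 7 6 3 0 5 8 9 4]
After op 2 (cut(6)): [5 8 9 4 2 1 7 6 3 0]
After op 3 (cut(6)): [7 6 3 0 5 8 9 4 2 1]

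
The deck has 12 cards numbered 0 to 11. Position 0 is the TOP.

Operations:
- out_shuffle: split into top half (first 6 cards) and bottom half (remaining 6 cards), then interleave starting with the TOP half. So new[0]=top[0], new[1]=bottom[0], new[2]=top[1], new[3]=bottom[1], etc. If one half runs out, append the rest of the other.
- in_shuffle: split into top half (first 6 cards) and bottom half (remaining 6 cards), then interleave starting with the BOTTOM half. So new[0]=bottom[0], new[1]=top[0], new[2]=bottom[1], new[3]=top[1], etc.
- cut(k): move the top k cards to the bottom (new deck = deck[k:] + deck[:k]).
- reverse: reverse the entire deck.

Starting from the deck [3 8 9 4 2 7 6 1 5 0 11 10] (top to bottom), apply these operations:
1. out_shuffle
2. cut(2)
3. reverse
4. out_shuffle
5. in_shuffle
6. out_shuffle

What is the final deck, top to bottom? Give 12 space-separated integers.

Answer: 7 1 6 4 9 2 0 10 11 8 3 5

Derivation:
After op 1 (out_shuffle): [3 6 8 1 9 5 4 0 2 11 7 10]
After op 2 (cut(2)): [8 1 9 5 4 0 2 11 7 10 3 6]
After op 3 (reverse): [6 3 10 7 11 2 0 4 5 9 1 8]
After op 4 (out_shuffle): [6 0 3 4 10 5 7 9 11 1 2 8]
After op 5 (in_shuffle): [7 6 9 0 11 3 1 4 2 10 8 5]
After op 6 (out_shuffle): [7 1 6 4 9 2 0 10 11 8 3 5]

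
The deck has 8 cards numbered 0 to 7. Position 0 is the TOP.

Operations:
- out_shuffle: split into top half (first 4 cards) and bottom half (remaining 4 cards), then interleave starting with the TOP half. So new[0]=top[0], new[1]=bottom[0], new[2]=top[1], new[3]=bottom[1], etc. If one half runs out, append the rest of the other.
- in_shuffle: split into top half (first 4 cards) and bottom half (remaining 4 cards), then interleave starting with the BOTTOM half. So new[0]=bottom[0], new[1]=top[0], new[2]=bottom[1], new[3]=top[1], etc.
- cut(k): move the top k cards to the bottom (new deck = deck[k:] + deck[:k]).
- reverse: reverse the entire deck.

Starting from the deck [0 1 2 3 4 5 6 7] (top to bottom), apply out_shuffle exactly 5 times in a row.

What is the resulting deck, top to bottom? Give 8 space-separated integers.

Answer: 0 2 4 6 1 3 5 7

Derivation:
After op 1 (out_shuffle): [0 4 1 5 2 6 3 7]
After op 2 (out_shuffle): [0 2 4 6 1 3 5 7]
After op 3 (out_shuffle): [0 1 2 3 4 5 6 7]
After op 4 (out_shuffle): [0 4 1 5 2 6 3 7]
After op 5 (out_shuffle): [0 2 4 6 1 3 5 7]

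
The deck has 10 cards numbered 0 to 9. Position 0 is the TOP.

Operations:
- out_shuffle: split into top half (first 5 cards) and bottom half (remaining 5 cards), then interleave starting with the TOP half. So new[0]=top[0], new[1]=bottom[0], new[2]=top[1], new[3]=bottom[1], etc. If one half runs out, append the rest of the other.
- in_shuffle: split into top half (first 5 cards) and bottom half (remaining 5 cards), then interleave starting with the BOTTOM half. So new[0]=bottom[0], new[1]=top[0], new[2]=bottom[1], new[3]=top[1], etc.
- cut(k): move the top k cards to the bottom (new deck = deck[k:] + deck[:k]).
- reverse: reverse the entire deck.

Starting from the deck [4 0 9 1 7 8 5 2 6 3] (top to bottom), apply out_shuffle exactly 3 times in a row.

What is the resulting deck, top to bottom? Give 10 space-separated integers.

Answer: 4 6 2 5 8 7 1 9 0 3

Derivation:
After op 1 (out_shuffle): [4 8 0 5 9 2 1 6 7 3]
After op 2 (out_shuffle): [4 2 8 1 0 6 5 7 9 3]
After op 3 (out_shuffle): [4 6 2 5 8 7 1 9 0 3]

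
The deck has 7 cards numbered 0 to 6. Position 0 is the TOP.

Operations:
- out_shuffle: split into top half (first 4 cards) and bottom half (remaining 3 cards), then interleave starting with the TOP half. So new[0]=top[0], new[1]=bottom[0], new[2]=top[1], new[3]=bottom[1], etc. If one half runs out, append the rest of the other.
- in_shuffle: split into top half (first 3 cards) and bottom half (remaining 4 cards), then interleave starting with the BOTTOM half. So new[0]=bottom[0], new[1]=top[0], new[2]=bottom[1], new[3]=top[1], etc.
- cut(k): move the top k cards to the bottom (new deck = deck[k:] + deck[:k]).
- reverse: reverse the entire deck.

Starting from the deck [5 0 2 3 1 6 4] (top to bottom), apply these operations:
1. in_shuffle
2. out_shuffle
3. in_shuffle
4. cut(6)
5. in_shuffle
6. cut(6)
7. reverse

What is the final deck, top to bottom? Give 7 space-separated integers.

After op 1 (in_shuffle): [3 5 1 0 6 2 4]
After op 2 (out_shuffle): [3 6 5 2 1 4 0]
After op 3 (in_shuffle): [2 3 1 6 4 5 0]
After op 4 (cut(6)): [0 2 3 1 6 4 5]
After op 5 (in_shuffle): [1 0 6 2 4 3 5]
After op 6 (cut(6)): [5 1 0 6 2 4 3]
After op 7 (reverse): [3 4 2 6 0 1 5]

Answer: 3 4 2 6 0 1 5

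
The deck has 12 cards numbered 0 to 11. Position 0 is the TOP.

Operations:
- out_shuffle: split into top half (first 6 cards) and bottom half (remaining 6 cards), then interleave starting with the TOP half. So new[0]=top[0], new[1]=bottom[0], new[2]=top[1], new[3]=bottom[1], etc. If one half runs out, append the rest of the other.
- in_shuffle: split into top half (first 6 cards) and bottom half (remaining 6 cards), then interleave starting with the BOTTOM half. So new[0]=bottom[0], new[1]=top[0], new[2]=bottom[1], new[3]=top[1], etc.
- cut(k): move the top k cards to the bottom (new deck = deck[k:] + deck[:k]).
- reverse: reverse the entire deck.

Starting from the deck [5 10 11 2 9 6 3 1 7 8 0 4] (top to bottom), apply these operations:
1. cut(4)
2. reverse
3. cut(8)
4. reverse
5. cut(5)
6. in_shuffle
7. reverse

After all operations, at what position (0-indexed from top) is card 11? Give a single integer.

After op 1 (cut(4)): [9 6 3 1 7 8 0 4 5 10 11 2]
After op 2 (reverse): [2 11 10 5 4 0 8 7 1 3 6 9]
After op 3 (cut(8)): [1 3 6 9 2 11 10 5 4 0 8 7]
After op 4 (reverse): [7 8 0 4 5 10 11 2 9 6 3 1]
After op 5 (cut(5)): [10 11 2 9 6 3 1 7 8 0 4 5]
After op 6 (in_shuffle): [1 10 7 11 8 2 0 9 4 6 5 3]
After op 7 (reverse): [3 5 6 4 9 0 2 8 11 7 10 1]
Card 11 is at position 8.

Answer: 8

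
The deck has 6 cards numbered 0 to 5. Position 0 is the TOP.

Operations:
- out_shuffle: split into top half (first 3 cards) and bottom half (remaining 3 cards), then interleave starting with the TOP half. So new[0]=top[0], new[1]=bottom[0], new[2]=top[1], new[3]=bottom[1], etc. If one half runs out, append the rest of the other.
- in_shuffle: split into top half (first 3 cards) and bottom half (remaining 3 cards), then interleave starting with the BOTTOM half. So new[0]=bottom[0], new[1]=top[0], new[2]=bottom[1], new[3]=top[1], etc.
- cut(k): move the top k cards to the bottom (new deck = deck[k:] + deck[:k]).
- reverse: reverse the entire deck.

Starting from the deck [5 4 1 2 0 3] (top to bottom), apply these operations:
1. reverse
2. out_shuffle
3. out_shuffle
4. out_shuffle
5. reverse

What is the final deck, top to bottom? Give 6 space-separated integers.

Answer: 5 1 0 4 2 3

Derivation:
After op 1 (reverse): [3 0 2 1 4 5]
After op 2 (out_shuffle): [3 1 0 4 2 5]
After op 3 (out_shuffle): [3 4 1 2 0 5]
After op 4 (out_shuffle): [3 2 4 0 1 5]
After op 5 (reverse): [5 1 0 4 2 3]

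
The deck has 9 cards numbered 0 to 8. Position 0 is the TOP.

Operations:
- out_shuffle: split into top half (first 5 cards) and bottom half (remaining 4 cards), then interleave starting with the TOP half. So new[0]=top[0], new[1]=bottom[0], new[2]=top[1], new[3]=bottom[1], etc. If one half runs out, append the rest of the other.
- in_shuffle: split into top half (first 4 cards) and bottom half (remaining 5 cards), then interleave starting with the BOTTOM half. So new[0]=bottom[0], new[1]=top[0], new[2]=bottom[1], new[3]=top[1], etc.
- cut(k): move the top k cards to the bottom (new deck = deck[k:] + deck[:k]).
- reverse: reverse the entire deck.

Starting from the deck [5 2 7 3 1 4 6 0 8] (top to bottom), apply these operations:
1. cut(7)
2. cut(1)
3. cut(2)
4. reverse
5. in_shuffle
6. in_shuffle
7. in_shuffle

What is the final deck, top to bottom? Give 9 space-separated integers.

Answer: 7 3 1 4 6 0 8 5 2

Derivation:
After op 1 (cut(7)): [0 8 5 2 7 3 1 4 6]
After op 2 (cut(1)): [8 5 2 7 3 1 4 6 0]
After op 3 (cut(2)): [2 7 3 1 4 6 0 8 5]
After op 4 (reverse): [5 8 0 6 4 1 3 7 2]
After op 5 (in_shuffle): [4 5 1 8 3 0 7 6 2]
After op 6 (in_shuffle): [3 4 0 5 7 1 6 8 2]
After op 7 (in_shuffle): [7 3 1 4 6 0 8 5 2]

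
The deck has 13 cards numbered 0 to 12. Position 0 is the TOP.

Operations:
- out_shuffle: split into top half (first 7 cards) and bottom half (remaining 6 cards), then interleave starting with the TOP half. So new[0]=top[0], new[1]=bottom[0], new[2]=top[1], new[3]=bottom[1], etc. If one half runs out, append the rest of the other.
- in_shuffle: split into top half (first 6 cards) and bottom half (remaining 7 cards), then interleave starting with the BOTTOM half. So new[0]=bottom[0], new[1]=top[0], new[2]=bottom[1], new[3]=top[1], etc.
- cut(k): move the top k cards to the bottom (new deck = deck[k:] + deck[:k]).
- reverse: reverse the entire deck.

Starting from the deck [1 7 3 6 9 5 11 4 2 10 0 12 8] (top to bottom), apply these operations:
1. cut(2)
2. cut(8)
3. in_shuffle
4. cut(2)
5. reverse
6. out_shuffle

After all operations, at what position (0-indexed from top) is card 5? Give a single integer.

After op 1 (cut(2)): [3 6 9 5 11 4 2 10 0 12 8 1 7]
After op 2 (cut(8)): [0 12 8 1 7 3 6 9 5 11 4 2 10]
After op 3 (in_shuffle): [6 0 9 12 5 8 11 1 4 7 2 3 10]
After op 4 (cut(2)): [9 12 5 8 11 1 4 7 2 3 10 6 0]
After op 5 (reverse): [0 6 10 3 2 7 4 1 11 8 5 12 9]
After op 6 (out_shuffle): [0 1 6 11 10 8 3 5 2 12 7 9 4]
Card 5 is at position 7.

Answer: 7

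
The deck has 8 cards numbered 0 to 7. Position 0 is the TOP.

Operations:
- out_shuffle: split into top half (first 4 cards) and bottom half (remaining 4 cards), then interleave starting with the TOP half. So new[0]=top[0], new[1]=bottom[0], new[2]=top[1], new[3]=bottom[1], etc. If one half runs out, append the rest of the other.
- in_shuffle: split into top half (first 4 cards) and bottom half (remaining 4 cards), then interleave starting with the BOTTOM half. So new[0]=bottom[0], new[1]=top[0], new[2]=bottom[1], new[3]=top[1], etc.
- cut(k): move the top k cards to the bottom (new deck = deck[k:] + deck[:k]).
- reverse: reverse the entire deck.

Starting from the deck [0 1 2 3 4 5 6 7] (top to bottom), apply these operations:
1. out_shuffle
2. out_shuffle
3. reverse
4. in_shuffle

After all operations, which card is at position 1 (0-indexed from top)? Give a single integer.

Answer: 7

Derivation:
After op 1 (out_shuffle): [0 4 1 5 2 6 3 7]
After op 2 (out_shuffle): [0 2 4 6 1 3 5 7]
After op 3 (reverse): [7 5 3 1 6 4 2 0]
After op 4 (in_shuffle): [6 7 4 5 2 3 0 1]
Position 1: card 7.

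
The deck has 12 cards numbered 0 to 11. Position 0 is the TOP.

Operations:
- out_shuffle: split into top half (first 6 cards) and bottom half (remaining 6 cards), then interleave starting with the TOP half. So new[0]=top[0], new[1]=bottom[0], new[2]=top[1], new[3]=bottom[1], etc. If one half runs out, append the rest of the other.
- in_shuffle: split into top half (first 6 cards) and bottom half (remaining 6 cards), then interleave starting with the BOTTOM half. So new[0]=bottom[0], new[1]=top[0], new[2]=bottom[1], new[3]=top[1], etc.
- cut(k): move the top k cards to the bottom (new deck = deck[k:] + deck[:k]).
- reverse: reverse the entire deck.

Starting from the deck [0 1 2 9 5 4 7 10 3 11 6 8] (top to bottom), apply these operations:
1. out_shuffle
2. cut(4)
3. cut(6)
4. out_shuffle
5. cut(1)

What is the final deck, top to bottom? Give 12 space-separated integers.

After op 1 (out_shuffle): [0 7 1 10 2 3 9 11 5 6 4 8]
After op 2 (cut(4)): [2 3 9 11 5 6 4 8 0 7 1 10]
After op 3 (cut(6)): [4 8 0 7 1 10 2 3 9 11 5 6]
After op 4 (out_shuffle): [4 2 8 3 0 9 7 11 1 5 10 6]
After op 5 (cut(1)): [2 8 3 0 9 7 11 1 5 10 6 4]

Answer: 2 8 3 0 9 7 11 1 5 10 6 4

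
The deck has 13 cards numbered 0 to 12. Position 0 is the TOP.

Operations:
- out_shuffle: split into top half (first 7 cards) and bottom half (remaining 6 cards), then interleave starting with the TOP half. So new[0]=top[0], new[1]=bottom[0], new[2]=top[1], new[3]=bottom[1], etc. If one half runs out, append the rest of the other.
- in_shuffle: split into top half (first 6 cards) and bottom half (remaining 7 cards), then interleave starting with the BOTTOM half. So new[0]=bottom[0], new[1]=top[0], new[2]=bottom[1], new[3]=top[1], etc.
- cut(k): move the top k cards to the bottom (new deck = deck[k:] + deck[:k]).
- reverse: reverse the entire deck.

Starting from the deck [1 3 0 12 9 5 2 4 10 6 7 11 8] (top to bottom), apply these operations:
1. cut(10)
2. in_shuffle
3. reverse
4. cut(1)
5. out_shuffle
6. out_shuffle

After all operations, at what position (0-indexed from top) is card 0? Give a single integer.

After op 1 (cut(10)): [7 11 8 1 3 0 12 9 5 2 4 10 6]
After op 2 (in_shuffle): [12 7 9 11 5 8 2 1 4 3 10 0 6]
After op 3 (reverse): [6 0 10 3 4 1 2 8 5 11 9 7 12]
After op 4 (cut(1)): [0 10 3 4 1 2 8 5 11 9 7 12 6]
After op 5 (out_shuffle): [0 5 10 11 3 9 4 7 1 12 2 6 8]
After op 6 (out_shuffle): [0 7 5 1 10 12 11 2 3 6 9 8 4]
Card 0 is at position 0.

Answer: 0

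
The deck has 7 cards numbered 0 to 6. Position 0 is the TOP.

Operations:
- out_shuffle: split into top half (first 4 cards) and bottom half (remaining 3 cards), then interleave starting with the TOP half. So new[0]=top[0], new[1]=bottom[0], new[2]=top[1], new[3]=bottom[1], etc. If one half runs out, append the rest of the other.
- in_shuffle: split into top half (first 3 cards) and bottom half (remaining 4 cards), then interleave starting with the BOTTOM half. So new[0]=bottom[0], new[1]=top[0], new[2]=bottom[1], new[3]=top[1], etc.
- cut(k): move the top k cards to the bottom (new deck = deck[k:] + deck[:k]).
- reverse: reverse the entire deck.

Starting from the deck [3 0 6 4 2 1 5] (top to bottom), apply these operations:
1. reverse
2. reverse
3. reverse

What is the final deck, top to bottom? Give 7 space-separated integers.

After op 1 (reverse): [5 1 2 4 6 0 3]
After op 2 (reverse): [3 0 6 4 2 1 5]
After op 3 (reverse): [5 1 2 4 6 0 3]

Answer: 5 1 2 4 6 0 3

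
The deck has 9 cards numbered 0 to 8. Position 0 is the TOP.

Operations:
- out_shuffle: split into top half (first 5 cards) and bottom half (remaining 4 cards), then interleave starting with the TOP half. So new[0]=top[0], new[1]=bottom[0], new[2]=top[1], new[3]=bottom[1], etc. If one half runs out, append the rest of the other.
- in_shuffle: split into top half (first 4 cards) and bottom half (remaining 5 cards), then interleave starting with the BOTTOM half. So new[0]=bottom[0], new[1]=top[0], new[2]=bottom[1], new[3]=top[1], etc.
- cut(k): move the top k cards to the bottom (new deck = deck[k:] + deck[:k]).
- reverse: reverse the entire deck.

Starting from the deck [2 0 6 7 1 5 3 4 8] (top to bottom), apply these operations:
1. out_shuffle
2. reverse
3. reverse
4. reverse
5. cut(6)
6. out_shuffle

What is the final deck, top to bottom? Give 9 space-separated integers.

Answer: 0 7 5 4 2 6 1 3 8

Derivation:
After op 1 (out_shuffle): [2 5 0 3 6 4 7 8 1]
After op 2 (reverse): [1 8 7 4 6 3 0 5 2]
After op 3 (reverse): [2 5 0 3 6 4 7 8 1]
After op 4 (reverse): [1 8 7 4 6 3 0 5 2]
After op 5 (cut(6)): [0 5 2 1 8 7 4 6 3]
After op 6 (out_shuffle): [0 7 5 4 2 6 1 3 8]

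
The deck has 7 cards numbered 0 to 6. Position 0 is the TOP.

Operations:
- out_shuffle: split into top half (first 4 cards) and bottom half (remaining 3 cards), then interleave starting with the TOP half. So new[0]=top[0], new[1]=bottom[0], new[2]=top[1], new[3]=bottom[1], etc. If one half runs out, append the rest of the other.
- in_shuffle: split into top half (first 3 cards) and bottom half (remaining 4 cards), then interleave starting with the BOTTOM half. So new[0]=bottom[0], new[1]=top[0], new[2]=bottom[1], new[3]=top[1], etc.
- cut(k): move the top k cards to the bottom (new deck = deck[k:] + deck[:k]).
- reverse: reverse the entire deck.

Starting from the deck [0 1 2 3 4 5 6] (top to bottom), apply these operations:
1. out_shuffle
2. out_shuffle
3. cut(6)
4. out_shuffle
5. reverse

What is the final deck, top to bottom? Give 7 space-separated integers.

After op 1 (out_shuffle): [0 4 1 5 2 6 3]
After op 2 (out_shuffle): [0 2 4 6 1 3 5]
After op 3 (cut(6)): [5 0 2 4 6 1 3]
After op 4 (out_shuffle): [5 6 0 1 2 3 4]
After op 5 (reverse): [4 3 2 1 0 6 5]

Answer: 4 3 2 1 0 6 5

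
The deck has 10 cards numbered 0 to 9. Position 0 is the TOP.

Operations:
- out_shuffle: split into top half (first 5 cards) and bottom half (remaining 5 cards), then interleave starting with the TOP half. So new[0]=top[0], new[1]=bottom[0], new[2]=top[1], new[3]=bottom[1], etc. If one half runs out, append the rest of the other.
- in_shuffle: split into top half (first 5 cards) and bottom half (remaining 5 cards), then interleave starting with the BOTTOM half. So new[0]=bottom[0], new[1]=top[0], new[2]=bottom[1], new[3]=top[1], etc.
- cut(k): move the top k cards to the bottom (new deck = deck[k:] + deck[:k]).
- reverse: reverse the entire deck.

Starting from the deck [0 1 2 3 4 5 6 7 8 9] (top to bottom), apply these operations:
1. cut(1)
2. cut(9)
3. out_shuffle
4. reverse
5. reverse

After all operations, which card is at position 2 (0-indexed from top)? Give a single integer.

After op 1 (cut(1)): [1 2 3 4 5 6 7 8 9 0]
After op 2 (cut(9)): [0 1 2 3 4 5 6 7 8 9]
After op 3 (out_shuffle): [0 5 1 6 2 7 3 8 4 9]
After op 4 (reverse): [9 4 8 3 7 2 6 1 5 0]
After op 5 (reverse): [0 5 1 6 2 7 3 8 4 9]
Position 2: card 1.

Answer: 1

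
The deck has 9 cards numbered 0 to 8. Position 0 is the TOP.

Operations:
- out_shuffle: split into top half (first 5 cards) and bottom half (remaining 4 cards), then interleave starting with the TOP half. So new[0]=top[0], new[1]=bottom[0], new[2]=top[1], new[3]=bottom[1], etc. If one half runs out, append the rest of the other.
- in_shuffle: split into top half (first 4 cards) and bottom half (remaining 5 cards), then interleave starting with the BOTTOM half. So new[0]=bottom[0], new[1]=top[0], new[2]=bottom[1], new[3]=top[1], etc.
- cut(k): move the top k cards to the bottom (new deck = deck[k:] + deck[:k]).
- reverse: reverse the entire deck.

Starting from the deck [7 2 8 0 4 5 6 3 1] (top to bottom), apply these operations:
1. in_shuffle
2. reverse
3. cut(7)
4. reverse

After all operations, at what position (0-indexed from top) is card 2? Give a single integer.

Answer: 1

Derivation:
After op 1 (in_shuffle): [4 7 5 2 6 8 3 0 1]
After op 2 (reverse): [1 0 3 8 6 2 5 7 4]
After op 3 (cut(7)): [7 4 1 0 3 8 6 2 5]
After op 4 (reverse): [5 2 6 8 3 0 1 4 7]
Card 2 is at position 1.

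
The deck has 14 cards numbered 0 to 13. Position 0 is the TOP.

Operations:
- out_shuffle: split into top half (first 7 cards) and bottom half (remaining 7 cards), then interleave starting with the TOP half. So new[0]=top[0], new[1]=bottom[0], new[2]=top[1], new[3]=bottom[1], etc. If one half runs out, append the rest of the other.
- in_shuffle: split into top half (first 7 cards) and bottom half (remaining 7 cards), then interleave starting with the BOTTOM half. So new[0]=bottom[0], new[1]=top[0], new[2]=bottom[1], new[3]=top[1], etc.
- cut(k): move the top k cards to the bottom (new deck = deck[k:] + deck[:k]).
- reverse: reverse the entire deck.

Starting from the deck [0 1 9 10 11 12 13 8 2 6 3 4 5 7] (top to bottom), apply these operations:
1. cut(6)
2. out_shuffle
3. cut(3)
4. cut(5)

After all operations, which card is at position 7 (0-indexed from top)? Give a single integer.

Answer: 7

Derivation:
After op 1 (cut(6)): [13 8 2 6 3 4 5 7 0 1 9 10 11 12]
After op 2 (out_shuffle): [13 7 8 0 2 1 6 9 3 10 4 11 5 12]
After op 3 (cut(3)): [0 2 1 6 9 3 10 4 11 5 12 13 7 8]
After op 4 (cut(5)): [3 10 4 11 5 12 13 7 8 0 2 1 6 9]
Position 7: card 7.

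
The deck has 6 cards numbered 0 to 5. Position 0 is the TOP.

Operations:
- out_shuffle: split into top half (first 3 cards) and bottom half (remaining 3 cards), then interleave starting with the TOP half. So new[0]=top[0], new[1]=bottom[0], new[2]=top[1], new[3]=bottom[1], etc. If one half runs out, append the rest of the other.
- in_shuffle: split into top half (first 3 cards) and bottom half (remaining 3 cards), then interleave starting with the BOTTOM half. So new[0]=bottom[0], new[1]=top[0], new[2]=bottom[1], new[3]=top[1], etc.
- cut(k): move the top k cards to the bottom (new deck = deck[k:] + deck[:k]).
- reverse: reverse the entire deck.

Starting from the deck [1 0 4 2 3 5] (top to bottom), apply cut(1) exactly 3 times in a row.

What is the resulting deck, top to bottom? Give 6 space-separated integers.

Answer: 2 3 5 1 0 4

Derivation:
After op 1 (cut(1)): [0 4 2 3 5 1]
After op 2 (cut(1)): [4 2 3 5 1 0]
After op 3 (cut(1)): [2 3 5 1 0 4]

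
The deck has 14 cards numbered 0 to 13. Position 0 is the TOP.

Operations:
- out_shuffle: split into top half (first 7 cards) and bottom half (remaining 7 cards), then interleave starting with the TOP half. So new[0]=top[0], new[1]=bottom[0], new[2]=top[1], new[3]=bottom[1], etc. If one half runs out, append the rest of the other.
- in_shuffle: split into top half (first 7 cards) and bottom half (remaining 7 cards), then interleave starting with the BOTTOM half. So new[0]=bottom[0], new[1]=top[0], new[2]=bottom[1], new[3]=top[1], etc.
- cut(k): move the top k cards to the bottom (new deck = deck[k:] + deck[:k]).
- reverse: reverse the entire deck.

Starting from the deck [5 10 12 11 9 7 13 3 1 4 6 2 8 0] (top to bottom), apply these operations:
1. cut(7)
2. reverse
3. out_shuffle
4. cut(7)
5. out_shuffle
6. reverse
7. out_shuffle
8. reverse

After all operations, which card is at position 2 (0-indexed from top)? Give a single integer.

After op 1 (cut(7)): [3 1 4 6 2 8 0 5 10 12 11 9 7 13]
After op 2 (reverse): [13 7 9 11 12 10 5 0 8 2 6 4 1 3]
After op 3 (out_shuffle): [13 0 7 8 9 2 11 6 12 4 10 1 5 3]
After op 4 (cut(7)): [6 12 4 10 1 5 3 13 0 7 8 9 2 11]
After op 5 (out_shuffle): [6 13 12 0 4 7 10 8 1 9 5 2 3 11]
After op 6 (reverse): [11 3 2 5 9 1 8 10 7 4 0 12 13 6]
After op 7 (out_shuffle): [11 10 3 7 2 4 5 0 9 12 1 13 8 6]
After op 8 (reverse): [6 8 13 1 12 9 0 5 4 2 7 3 10 11]
Position 2: card 13.

Answer: 13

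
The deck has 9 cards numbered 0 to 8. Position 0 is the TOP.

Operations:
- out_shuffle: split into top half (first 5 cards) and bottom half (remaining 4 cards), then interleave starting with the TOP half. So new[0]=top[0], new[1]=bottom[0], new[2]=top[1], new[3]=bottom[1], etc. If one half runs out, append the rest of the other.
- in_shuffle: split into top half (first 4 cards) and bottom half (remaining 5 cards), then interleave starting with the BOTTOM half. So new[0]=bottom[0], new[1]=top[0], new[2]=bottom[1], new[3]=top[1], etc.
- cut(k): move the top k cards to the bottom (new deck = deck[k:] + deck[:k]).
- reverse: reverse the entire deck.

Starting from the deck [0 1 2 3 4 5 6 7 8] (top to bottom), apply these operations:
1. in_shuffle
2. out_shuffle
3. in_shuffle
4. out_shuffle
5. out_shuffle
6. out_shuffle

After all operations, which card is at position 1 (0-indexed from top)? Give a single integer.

After op 1 (in_shuffle): [4 0 5 1 6 2 7 3 8]
After op 2 (out_shuffle): [4 2 0 7 5 3 1 8 6]
After op 3 (in_shuffle): [5 4 3 2 1 0 8 7 6]
After op 4 (out_shuffle): [5 0 4 8 3 7 2 6 1]
After op 5 (out_shuffle): [5 7 0 2 4 6 8 1 3]
After op 6 (out_shuffle): [5 6 7 8 0 1 2 3 4]
Position 1: card 6.

Answer: 6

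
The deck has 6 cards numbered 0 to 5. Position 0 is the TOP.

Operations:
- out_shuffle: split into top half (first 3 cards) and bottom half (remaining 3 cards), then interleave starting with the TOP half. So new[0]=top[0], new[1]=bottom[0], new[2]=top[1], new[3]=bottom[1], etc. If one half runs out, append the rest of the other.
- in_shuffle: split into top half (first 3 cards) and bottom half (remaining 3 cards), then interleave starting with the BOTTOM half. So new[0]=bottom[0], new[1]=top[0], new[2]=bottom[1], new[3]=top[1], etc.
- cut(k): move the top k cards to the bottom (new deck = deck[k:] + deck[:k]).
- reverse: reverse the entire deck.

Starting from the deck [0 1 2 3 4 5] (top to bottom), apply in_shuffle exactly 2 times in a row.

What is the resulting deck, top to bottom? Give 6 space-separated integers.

Answer: 1 3 5 0 2 4

Derivation:
After op 1 (in_shuffle): [3 0 4 1 5 2]
After op 2 (in_shuffle): [1 3 5 0 2 4]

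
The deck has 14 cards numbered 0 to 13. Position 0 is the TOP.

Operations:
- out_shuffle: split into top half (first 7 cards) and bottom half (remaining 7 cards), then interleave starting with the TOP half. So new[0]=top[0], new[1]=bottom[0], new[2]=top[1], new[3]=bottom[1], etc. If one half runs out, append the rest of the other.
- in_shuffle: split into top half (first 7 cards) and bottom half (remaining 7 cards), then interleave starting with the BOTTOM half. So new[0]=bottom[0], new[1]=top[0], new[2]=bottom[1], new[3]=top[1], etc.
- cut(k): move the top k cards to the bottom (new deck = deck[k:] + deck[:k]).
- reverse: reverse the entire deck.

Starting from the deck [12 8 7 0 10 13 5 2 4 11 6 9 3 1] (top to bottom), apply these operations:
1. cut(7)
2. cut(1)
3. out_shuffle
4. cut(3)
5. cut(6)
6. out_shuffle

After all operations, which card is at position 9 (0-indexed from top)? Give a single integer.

After op 1 (cut(7)): [2 4 11 6 9 3 1 12 8 7 0 10 13 5]
After op 2 (cut(1)): [4 11 6 9 3 1 12 8 7 0 10 13 5 2]
After op 3 (out_shuffle): [4 8 11 7 6 0 9 10 3 13 1 5 12 2]
After op 4 (cut(3)): [7 6 0 9 10 3 13 1 5 12 2 4 8 11]
After op 5 (cut(6)): [13 1 5 12 2 4 8 11 7 6 0 9 10 3]
After op 6 (out_shuffle): [13 11 1 7 5 6 12 0 2 9 4 10 8 3]
Position 9: card 9.

Answer: 9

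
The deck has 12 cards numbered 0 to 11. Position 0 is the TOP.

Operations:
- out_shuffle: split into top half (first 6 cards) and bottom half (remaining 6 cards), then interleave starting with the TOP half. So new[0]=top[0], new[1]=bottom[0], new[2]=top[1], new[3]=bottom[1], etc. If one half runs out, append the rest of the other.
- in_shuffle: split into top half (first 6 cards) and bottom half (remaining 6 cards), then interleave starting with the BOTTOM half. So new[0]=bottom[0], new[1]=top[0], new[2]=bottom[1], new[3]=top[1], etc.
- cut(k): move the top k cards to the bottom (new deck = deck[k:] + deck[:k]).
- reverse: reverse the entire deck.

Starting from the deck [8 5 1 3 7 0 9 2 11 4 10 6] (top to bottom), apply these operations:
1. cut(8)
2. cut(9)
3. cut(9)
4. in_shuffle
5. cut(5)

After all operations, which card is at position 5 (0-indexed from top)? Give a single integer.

After op 1 (cut(8)): [11 4 10 6 8 5 1 3 7 0 9 2]
After op 2 (cut(9)): [0 9 2 11 4 10 6 8 5 1 3 7]
After op 3 (cut(9)): [1 3 7 0 9 2 11 4 10 6 8 5]
After op 4 (in_shuffle): [11 1 4 3 10 7 6 0 8 9 5 2]
After op 5 (cut(5)): [7 6 0 8 9 5 2 11 1 4 3 10]
Position 5: card 5.

Answer: 5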